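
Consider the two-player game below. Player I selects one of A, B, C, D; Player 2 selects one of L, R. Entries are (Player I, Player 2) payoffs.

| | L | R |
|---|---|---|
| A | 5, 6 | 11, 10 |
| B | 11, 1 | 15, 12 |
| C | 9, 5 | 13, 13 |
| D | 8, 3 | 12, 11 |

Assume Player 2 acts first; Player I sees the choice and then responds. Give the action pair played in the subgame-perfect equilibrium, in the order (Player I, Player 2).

Solve by backward induction (Player 2 leads).
- L: Player I compares 5, 11, 9, 8 and picks B; Player 2 would get 1.
- R: Player I compares 11, 15, 13, 12 and picks B; Player 2 would get 12.
Maximizing over 1, 12, Player 2 chooses R. Subgame-perfect outcome: (B, R) with payoffs (15, 12).

(B, R)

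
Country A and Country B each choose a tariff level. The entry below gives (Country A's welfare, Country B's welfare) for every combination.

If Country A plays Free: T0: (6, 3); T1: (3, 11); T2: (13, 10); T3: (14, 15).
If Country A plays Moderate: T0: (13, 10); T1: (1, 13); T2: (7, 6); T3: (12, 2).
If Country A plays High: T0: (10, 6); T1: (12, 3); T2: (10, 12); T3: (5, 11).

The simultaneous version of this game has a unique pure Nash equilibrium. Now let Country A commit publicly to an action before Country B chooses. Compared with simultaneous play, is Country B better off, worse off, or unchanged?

unchanged

Backward induction with Country A moving first.
- Free: Country B compares 3, 11, 10, 15 and picks T3; Country A would get 14.
- Moderate: Country B compares 10, 13, 6, 2 and picks T1; Country A would get 1.
- High: Country B compares 6, 3, 12, 11 and picks T2; Country A would get 10.
Among 14, 1, 10, the best is 14 at Free. Subgame-perfect outcome: (Free, T3) with payoffs (14, 15).
Under simultaneous play:
Country A's best replies: T0→Moderate; T1→High; T2→Free; T3→Free.
Country B's best replies: Free→T3; Moderate→T1; High→T2.
The unique mutual best reply is (Free, T3), giving (14, 15).
Country B earns 15 sequentially versus 15 at the Nash outcome: unchanged.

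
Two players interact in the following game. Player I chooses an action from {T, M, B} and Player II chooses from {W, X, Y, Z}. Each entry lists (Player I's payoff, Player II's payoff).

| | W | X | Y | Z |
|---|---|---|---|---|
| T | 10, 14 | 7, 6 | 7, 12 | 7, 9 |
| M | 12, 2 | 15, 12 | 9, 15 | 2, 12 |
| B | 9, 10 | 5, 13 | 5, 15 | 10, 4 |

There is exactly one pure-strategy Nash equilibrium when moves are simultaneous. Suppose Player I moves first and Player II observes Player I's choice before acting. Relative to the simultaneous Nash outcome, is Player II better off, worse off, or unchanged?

worse off

Work backward from Player II's decision.
- T: BR = W, leader payoff 10.
- M: BR = Y, leader payoff 9.
- B: BR = Y, leader payoff 5.
Maximizing over 10, 9, 5, Player I chooses T. Subgame-perfect outcome: (T, W) with payoffs (10, 14).
For the simultaneous game, intersect best replies.
Player I's best replies: W→M; X→M; Y→M; Z→B.
Player II's best replies: T→W; M→Y; B→Y.
The unique mutual best reply is (M, Y), giving (9, 15).
Player II earns 14 sequentially versus 15 at the Nash outcome: worse off.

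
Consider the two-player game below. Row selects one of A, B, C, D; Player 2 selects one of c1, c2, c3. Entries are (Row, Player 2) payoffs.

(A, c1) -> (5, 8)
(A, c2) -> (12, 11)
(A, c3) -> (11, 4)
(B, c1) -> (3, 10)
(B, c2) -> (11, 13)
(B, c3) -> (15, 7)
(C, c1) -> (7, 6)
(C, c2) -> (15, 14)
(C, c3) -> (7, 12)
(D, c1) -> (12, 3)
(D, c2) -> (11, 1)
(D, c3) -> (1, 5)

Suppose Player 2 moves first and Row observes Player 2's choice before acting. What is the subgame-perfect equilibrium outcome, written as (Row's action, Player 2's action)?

(C, c2)

Solve by backward induction (Player 2 leads).
- c1: BR = D, leader payoff 3.
- c2: BR = C, leader payoff 14.
- c3: BR = B, leader payoff 7.
Player 2's induced payoffs are 3, 14, 7, so Player 2 commits to c2. Subgame-perfect outcome: (C, c2) with payoffs (15, 14).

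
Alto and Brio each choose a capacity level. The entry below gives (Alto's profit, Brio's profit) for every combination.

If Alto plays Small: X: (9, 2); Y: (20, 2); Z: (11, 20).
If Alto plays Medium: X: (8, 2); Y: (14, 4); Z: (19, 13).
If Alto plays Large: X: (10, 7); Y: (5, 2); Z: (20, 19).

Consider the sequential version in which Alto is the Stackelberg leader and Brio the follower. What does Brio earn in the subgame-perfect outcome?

Work backward from Brio's decision.
- Small: BR = Z, leader payoff 11.
- Medium: BR = Z, leader payoff 19.
- Large: BR = Z, leader payoff 20.
Alto's induced payoffs are 11, 19, 20, so Alto commits to Large. Subgame-perfect outcome: (Large, Z) with payoffs (20, 19).

19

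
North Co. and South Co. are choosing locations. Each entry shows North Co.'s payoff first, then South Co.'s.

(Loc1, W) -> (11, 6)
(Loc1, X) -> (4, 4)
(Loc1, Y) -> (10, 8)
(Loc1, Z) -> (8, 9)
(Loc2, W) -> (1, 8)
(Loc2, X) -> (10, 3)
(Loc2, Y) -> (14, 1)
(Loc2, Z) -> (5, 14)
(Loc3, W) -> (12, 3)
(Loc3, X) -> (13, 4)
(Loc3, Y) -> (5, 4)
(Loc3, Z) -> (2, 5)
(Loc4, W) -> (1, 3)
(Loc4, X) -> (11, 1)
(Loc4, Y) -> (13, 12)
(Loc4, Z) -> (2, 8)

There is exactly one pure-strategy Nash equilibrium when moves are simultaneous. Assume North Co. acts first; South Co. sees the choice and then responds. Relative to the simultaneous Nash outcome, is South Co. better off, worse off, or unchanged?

Solve by backward induction (North Co. leads).
- Loc1: BR = Z, leader payoff 8.
- Loc2: BR = Z, leader payoff 5.
- Loc3: BR = Z, leader payoff 2.
- Loc4: BR = Y, leader payoff 13.
Among 8, 5, 2, 13, the best is 13 at Loc4. Subgame-perfect outcome: (Loc4, Y) with payoffs (13, 12).
For the simultaneous game, intersect best replies.
North Co.'s best replies: W→Loc3; X→Loc3; Y→Loc2; Z→Loc1.
South Co.'s best replies: Loc1→Z; Loc2→Z; Loc3→Z; Loc4→Y.
The unique mutual best reply is (Loc1, Z), giving (8, 9).
South Co. earns 12 sequentially versus 9 at the Nash outcome: better off.

better off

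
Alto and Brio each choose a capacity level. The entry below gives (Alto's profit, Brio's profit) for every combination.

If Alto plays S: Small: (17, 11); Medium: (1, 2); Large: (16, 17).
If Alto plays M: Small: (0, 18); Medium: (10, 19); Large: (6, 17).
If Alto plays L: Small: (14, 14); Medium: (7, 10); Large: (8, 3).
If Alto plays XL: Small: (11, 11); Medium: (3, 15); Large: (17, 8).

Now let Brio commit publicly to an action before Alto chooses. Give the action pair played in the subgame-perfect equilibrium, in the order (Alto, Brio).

(M, Medium)

Solve by backward induction (Brio leads).
- Small: Alto compares 17, 0, 14, 11 and picks S; Brio would get 11.
- Medium: Alto compares 1, 10, 7, 3 and picks M; Brio would get 19.
- Large: Alto compares 16, 6, 8, 17 and picks XL; Brio would get 8.
Maximizing over 11, 19, 8, Brio chooses Medium. Subgame-perfect outcome: (M, Medium) with payoffs (10, 19).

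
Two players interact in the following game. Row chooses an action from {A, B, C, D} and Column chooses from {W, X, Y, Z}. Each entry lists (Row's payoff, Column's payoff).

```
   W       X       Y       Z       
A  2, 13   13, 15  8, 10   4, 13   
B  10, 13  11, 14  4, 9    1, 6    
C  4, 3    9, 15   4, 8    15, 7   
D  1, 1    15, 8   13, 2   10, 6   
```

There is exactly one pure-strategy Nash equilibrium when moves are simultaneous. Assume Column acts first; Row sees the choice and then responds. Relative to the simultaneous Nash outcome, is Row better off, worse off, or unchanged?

Work backward from Row's decision.
- W: BR = B, leader payoff 13.
- X: BR = D, leader payoff 8.
- Y: BR = D, leader payoff 2.
- Z: BR = C, leader payoff 7.
Column's induced payoffs are 13, 8, 2, 7, so Column commits to W. Subgame-perfect outcome: (B, W) with payoffs (10, 13).
Under simultaneous play:
Row's best replies: W→B; X→D; Y→D; Z→C.
Column's best replies: A→X; B→X; C→X; D→X.
Only (D, X) has each player best-responding; Nash payoffs (15, 8).
Row earns 10 sequentially versus 15 at the Nash outcome: worse off.

worse off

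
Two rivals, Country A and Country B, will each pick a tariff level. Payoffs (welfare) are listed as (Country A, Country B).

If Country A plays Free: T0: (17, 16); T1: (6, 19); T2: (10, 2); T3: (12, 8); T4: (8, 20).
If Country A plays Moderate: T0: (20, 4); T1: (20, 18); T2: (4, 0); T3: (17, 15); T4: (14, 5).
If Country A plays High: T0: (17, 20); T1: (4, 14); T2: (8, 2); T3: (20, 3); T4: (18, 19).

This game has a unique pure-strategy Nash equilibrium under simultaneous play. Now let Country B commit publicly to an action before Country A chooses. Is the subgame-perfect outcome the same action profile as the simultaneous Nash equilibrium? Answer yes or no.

Solve by backward induction (Country B leads).
- T0: Country A compares 17, 20, 17 and picks Moderate; Country B would get 4.
- T1: Country A compares 6, 20, 4 and picks Moderate; Country B would get 18.
- T2: Country A compares 10, 4, 8 and picks Free; Country B would get 2.
- T3: Country A compares 12, 17, 20 and picks High; Country B would get 3.
- T4: Country A compares 8, 14, 18 and picks High; Country B would get 19.
Among 4, 18, 2, 3, 19, the best is 19 at T4. Subgame-perfect outcome: (High, T4) with payoffs (18, 19).
For the simultaneous game, intersect best replies.
Country A's best replies: T0→Moderate; T1→Moderate; T2→Free; T3→High; T4→High.
Country B's best replies: Free→T4; Moderate→T1; High→T0.
The unique mutual best reply is (Moderate, T1), giving (20, 18).
Sequential outcome (High, T4) differs from the Nash profile (Moderate, T1).

no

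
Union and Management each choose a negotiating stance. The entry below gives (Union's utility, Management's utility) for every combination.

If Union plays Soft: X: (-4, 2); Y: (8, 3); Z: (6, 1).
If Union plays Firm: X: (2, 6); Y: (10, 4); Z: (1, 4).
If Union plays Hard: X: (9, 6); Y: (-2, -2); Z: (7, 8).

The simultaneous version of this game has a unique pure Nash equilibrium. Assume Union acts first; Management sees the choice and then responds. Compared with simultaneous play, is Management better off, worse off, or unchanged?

worse off

Backward induction with Union moving first.
- Soft: Management compares 2, 3, 1 and picks Y; Union would get 8.
- Firm: Management compares 6, 4, 4 and picks X; Union would get 2.
- Hard: Management compares 6, -2, 8 and picks Z; Union would get 7.
Union's induced payoffs are 8, 2, 7, so Union commits to Soft. Subgame-perfect outcome: (Soft, Y) with payoffs (8, 3).
For the simultaneous game, intersect best replies.
Union's best replies: X→Hard; Y→Firm; Z→Hard.
Management's best replies: Soft→Y; Firm→X; Hard→Z.
The unique mutual best reply is (Hard, Z), giving (7, 8).
Management earns 3 sequentially versus 8 at the Nash outcome: worse off.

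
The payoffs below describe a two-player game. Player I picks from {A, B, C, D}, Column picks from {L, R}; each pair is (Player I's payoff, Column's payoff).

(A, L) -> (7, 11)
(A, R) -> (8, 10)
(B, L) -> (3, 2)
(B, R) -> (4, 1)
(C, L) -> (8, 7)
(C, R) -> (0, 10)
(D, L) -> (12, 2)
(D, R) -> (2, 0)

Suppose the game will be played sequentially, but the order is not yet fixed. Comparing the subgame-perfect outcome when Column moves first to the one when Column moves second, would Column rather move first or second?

If Player I leads: Column's best replies are A→L, B→L, C→R, D→L; Player I's induced payoffs 7, 3, 0, 12; outcome (D, L), payoffs (12, 2).
If Column leads: Player I's best replies are L→D, R→A; Column's induced payoffs 2, 10; outcome (A, R), payoffs (8, 10).
Column gets 10 moving first and 2 moving second, so Column prefers to move first.

first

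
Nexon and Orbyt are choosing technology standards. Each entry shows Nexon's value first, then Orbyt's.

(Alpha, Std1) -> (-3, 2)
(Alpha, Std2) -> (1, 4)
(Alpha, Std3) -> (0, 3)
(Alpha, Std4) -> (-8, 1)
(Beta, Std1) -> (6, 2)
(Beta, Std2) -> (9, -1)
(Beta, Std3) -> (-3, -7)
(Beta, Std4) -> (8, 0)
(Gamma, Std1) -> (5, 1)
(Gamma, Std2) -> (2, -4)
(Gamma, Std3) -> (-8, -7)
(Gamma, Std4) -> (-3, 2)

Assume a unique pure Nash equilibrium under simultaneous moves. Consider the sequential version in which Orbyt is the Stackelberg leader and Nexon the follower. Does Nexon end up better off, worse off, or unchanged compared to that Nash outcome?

Solve by backward induction (Orbyt leads).
- Std1: BR = Beta, leader payoff 2.
- Std2: BR = Beta, leader payoff -1.
- Std3: BR = Alpha, leader payoff 3.
- Std4: BR = Beta, leader payoff 0.
Among 2, -1, 3, 0, the best is 3 at Std3. Subgame-perfect outcome: (Alpha, Std3) with payoffs (0, 3).
Now find the simultaneous Nash equilibrium.
Nexon's best replies: Std1→Beta; Std2→Beta; Std3→Alpha; Std4→Beta.
Orbyt's best replies: Alpha→Std2; Beta→Std1; Gamma→Std4.
Only (Beta, Std1) has each player best-responding; Nash payoffs (6, 2).
Nexon earns 0 sequentially versus 6 at the Nash outcome: worse off.

worse off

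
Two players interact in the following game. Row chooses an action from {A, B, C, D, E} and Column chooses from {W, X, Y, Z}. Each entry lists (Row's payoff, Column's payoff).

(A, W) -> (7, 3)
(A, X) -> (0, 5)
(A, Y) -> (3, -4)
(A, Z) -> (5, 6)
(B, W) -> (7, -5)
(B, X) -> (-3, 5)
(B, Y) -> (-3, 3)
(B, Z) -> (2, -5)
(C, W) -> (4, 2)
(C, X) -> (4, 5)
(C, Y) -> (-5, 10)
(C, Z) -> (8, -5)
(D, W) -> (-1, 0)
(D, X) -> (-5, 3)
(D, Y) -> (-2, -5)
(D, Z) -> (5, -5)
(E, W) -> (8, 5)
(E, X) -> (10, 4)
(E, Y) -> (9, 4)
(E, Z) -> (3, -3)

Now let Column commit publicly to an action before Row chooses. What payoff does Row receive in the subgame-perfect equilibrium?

8

Work backward from Row's decision.
- W: Row compares 7, 7, 4, -1, 8 and picks E; Column would get 5.
- X: Row compares 0, -3, 4, -5, 10 and picks E; Column would get 4.
- Y: Row compares 3, -3, -5, -2, 9 and picks E; Column would get 4.
- Z: Row compares 5, 2, 8, 5, 3 and picks C; Column would get -5.
Maximizing over 5, 4, 4, -5, Column chooses W. Subgame-perfect outcome: (E, W) with payoffs (8, 5).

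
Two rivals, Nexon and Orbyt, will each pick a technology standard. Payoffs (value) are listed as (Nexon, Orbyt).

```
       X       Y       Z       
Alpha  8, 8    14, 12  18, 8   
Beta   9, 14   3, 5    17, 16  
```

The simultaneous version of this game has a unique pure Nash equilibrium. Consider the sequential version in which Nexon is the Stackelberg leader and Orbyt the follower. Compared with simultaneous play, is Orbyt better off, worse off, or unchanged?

Solve by backward induction (Nexon leads).
- Alpha: Orbyt compares 8, 12, 8 and picks Y; Nexon would get 14.
- Beta: Orbyt compares 14, 5, 16 and picks Z; Nexon would get 17.
Among 14, 17, the best is 17 at Beta. Subgame-perfect outcome: (Beta, Z) with payoffs (17, 16).
Under simultaneous play:
Nexon's best replies: X→Beta; Y→Alpha; Z→Alpha.
Orbyt's best replies: Alpha→Y; Beta→Z.
The unique mutual best reply is (Alpha, Y), giving (14, 12).
Orbyt earns 16 sequentially versus 12 at the Nash outcome: better off.

better off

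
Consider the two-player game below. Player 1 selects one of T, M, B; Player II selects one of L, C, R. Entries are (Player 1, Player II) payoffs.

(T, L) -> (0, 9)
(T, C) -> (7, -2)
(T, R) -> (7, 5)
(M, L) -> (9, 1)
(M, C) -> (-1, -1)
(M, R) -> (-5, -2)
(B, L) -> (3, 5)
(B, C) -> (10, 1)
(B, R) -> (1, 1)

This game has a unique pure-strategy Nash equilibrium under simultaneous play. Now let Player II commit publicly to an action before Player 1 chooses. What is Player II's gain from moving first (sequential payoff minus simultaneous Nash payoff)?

4

Work backward from Player 1's decision.
- L: BR = M, leader payoff 1.
- C: BR = B, leader payoff 1.
- R: BR = T, leader payoff 5.
Player II's induced payoffs are 1, 1, 5, so Player II commits to R. Subgame-perfect outcome: (T, R) with payoffs (7, 5).
For the simultaneous game, intersect best replies.
Player 1's best replies: L→M; C→B; R→T.
Player II's best replies: T→L; M→L; B→L.
The unique mutual best reply is (M, L), giving (9, 1).
Player II's commitment gain: 5 − 1 = 4.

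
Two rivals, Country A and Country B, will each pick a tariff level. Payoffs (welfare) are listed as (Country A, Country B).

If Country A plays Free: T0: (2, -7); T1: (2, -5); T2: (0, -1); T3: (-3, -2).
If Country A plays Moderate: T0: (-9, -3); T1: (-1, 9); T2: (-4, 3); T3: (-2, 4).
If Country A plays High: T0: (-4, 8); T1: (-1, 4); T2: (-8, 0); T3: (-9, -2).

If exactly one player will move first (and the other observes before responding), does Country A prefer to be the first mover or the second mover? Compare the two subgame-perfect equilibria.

If Country A leads: Country B's best replies are Free→T2, Moderate→T1, High→T0; Country A's induced payoffs 0, -1, -4; outcome (Free, T2), payoffs (0, -1).
If Country B leads: Country A's best replies are T0→Free, T1→Free, T2→Free, T3→Moderate; Country B's induced payoffs -7, -5, -1, 4; outcome (Moderate, T3), payoffs (-2, 4).
Country A gets 0 moving first and -2 moving second, so Country A prefers to move first.

first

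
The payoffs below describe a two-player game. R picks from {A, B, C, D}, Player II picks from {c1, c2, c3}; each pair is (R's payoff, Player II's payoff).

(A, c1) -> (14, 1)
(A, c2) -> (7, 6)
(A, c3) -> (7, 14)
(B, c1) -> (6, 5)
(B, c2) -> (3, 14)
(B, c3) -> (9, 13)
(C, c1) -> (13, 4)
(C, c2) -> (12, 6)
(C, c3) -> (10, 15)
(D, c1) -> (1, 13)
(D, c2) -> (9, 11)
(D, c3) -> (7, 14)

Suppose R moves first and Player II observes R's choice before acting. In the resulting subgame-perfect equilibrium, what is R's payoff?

Solve by backward induction (R leads).
- A: BR = c3, leader payoff 7.
- B: BR = c2, leader payoff 3.
- C: BR = c3, leader payoff 10.
- D: BR = c3, leader payoff 7.
R's induced payoffs are 7, 3, 10, 7, so R commits to C. Subgame-perfect outcome: (C, c3) with payoffs (10, 15).

10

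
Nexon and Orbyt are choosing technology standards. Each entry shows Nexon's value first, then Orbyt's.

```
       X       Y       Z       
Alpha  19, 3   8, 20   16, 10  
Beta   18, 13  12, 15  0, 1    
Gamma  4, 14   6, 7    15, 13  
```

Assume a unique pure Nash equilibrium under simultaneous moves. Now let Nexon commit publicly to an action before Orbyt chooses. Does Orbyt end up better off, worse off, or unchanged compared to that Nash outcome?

Backward induction with Nexon moving first.
- Alpha: Orbyt compares 3, 20, 10 and picks Y; Nexon would get 8.
- Beta: Orbyt compares 13, 15, 1 and picks Y; Nexon would get 12.
- Gamma: Orbyt compares 14, 7, 13 and picks X; Nexon would get 4.
Nexon's induced payoffs are 8, 12, 4, so Nexon commits to Beta. Subgame-perfect outcome: (Beta, Y) with payoffs (12, 15).
Now find the simultaneous Nash equilibrium.
Nexon's best replies: X→Alpha; Y→Beta; Z→Alpha.
Orbyt's best replies: Alpha→Y; Beta→Y; Gamma→X.
Only (Beta, Y) has each player best-responding; Nash payoffs (12, 15).
Orbyt earns 15 sequentially versus 15 at the Nash outcome: unchanged.

unchanged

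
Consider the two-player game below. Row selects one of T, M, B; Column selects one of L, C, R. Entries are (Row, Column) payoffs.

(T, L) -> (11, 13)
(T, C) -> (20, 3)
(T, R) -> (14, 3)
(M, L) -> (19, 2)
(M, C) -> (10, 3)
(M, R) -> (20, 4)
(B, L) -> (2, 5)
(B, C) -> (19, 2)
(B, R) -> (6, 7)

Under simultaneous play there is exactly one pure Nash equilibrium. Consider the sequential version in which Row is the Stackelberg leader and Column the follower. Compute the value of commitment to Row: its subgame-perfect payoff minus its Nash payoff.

Backward induction with Row moving first.
- T: Column compares 13, 3, 3 and picks L; Row would get 11.
- M: Column compares 2, 3, 4 and picks R; Row would get 20.
- B: Column compares 5, 2, 7 and picks R; Row would get 6.
Among 11, 20, 6, the best is 20 at M. Subgame-perfect outcome: (M, R) with payoffs (20, 4).
For the simultaneous game, intersect best replies.
Row's best replies: L→M; C→T; R→M.
Column's best replies: T→L; M→R; B→R.
The unique mutual best reply is (M, R), giving (20, 4).
Row's commitment gain: 20 − 20 = 0.

0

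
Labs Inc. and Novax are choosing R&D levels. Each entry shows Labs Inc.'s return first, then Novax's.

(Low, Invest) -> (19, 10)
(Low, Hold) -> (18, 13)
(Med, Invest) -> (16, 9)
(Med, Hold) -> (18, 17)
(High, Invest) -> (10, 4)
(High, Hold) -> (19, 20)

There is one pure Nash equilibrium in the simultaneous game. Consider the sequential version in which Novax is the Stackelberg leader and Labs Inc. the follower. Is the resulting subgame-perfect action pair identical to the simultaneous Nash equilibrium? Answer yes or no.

yes

Backward induction with Novax moving first.
- Invest: Labs Inc. compares 19, 16, 10 and picks Low; Novax would get 10.
- Hold: Labs Inc. compares 18, 18, 19 and picks High; Novax would get 20.
Novax's induced payoffs are 10, 20, so Novax commits to Hold. Subgame-perfect outcome: (High, Hold) with payoffs (19, 20).
Now find the simultaneous Nash equilibrium.
Labs Inc.'s best replies: Invest→Low; Hold→High.
Novax's best replies: Low→Hold; Med→Hold; High→Hold.
The unique mutual best reply is (High, Hold), giving (19, 20).
Sequential outcome (High, Hold) coincides with the Nash profile (High, Hold).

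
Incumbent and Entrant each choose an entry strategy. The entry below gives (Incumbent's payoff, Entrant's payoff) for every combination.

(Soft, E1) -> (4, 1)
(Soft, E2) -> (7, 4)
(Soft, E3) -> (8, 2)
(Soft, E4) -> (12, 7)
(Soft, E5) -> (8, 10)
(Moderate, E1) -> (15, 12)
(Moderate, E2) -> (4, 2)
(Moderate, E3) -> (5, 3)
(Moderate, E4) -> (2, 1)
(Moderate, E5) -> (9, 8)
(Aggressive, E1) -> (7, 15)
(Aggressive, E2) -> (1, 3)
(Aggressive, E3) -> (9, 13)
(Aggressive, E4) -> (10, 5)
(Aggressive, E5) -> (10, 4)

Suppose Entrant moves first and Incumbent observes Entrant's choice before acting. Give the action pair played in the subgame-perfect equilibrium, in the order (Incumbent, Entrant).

(Aggressive, E3)

Incumbent best-responds to each possible Entrant move:
- E1: Incumbent compares 4, 15, 7 and picks Moderate; Entrant would get 12.
- E2: Incumbent compares 7, 4, 1 and picks Soft; Entrant would get 4.
- E3: Incumbent compares 8, 5, 9 and picks Aggressive; Entrant would get 13.
- E4: Incumbent compares 12, 2, 10 and picks Soft; Entrant would get 7.
- E5: Incumbent compares 8, 9, 10 and picks Aggressive; Entrant would get 4.
Entrant's induced payoffs are 12, 4, 13, 7, 4, so Entrant commits to E3. Subgame-perfect outcome: (Aggressive, E3) with payoffs (9, 13).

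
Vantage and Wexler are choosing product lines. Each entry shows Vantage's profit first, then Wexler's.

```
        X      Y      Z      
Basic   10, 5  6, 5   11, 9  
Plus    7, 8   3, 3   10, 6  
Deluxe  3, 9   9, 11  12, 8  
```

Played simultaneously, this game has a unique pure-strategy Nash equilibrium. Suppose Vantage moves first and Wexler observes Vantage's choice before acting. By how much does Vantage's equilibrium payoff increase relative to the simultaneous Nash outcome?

2

Wexler best-responds to each possible Vantage move:
- Basic → Wexler plays Z (best of 5, 5, 9); Vantage gets 11.
- Plus → Wexler plays X (best of 8, 3, 6); Vantage gets 7.
- Deluxe → Wexler plays Y (best of 9, 11, 8); Vantage gets 9.
Among 11, 7, 9, the best is 11 at Basic. Subgame-perfect outcome: (Basic, Z) with payoffs (11, 9).
Under simultaneous play:
Vantage's best replies: X→Basic; Y→Deluxe; Z→Deluxe.
Wexler's best replies: Basic→Z; Plus→X; Deluxe→Y.
The unique mutual best reply is (Deluxe, Y), giving (9, 11).
Vantage's commitment gain: 11 − 9 = 2.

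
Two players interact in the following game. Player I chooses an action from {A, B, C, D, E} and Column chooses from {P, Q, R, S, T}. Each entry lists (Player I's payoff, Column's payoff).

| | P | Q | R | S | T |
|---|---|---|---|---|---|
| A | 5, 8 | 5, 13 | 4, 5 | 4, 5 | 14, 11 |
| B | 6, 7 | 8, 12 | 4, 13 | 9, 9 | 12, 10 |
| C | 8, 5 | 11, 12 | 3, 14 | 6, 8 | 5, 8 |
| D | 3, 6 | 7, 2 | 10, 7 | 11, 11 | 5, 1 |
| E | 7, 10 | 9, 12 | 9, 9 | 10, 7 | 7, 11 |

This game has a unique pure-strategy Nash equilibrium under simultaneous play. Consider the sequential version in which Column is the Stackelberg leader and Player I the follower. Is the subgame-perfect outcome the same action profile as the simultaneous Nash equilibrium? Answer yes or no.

Backward induction with Column moving first.
- P: BR = C, leader payoff 5.
- Q: BR = C, leader payoff 12.
- R: BR = D, leader payoff 7.
- S: BR = D, leader payoff 11.
- T: BR = A, leader payoff 11.
Maximizing over 5, 12, 7, 11, 11, Column chooses Q. Subgame-perfect outcome: (C, Q) with payoffs (11, 12).
Under simultaneous play:
Player I's best replies: P→C; Q→C; R→D; S→D; T→A.
Column's best replies: A→Q; B→R; C→R; D→S; E→Q.
Only (D, S) has each player best-responding; Nash payoffs (11, 11).
Sequential outcome (C, Q) differs from the Nash profile (D, S).

no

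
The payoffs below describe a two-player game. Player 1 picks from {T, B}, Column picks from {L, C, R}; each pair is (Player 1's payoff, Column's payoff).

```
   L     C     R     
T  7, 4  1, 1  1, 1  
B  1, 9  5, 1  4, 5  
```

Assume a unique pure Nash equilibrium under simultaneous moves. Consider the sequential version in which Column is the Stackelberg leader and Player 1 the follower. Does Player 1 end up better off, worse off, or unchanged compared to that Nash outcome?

Solve by backward induction (Column leads).
- L: BR = T, leader payoff 4.
- C: BR = B, leader payoff 1.
- R: BR = B, leader payoff 5.
Among 4, 1, 5, the best is 5 at R. Subgame-perfect outcome: (B, R) with payoffs (4, 5).
Now find the simultaneous Nash equilibrium.
Player 1's best replies: L→T; C→B; R→B.
Column's best replies: T→L; B→L.
Only (T, L) has each player best-responding; Nash payoffs (7, 4).
Player 1 earns 4 sequentially versus 7 at the Nash outcome: worse off.

worse off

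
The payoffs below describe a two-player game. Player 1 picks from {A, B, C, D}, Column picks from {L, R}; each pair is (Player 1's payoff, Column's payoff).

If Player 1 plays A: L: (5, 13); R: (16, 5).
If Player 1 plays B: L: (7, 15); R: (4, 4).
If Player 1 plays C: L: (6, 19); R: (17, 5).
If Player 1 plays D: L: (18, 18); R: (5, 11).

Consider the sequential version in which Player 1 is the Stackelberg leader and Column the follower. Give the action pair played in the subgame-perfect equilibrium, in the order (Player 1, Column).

(D, L)

Column best-responds to each possible Player 1 move:
- A: BR = L, leader payoff 5.
- B: BR = L, leader payoff 7.
- C: BR = L, leader payoff 6.
- D: BR = L, leader payoff 18.
Maximizing over 5, 7, 6, 18, Player 1 chooses D. Subgame-perfect outcome: (D, L) with payoffs (18, 18).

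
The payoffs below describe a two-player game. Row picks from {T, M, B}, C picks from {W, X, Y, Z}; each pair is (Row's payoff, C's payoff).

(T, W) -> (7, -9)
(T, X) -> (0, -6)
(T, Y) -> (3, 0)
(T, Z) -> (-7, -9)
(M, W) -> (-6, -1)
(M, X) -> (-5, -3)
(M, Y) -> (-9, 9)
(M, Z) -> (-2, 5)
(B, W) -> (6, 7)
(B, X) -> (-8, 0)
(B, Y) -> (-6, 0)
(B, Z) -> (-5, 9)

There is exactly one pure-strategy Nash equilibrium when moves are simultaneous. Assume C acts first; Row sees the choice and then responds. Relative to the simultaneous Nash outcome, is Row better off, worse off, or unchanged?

worse off

Backward induction with C moving first.
- W: BR = T, leader payoff -9.
- X: BR = T, leader payoff -6.
- Y: BR = T, leader payoff 0.
- Z: BR = M, leader payoff 5.
C's induced payoffs are -9, -6, 0, 5, so C commits to Z. Subgame-perfect outcome: (M, Z) with payoffs (-2, 5).
Now find the simultaneous Nash equilibrium.
Row's best replies: W→T; X→T; Y→T; Z→M.
C's best replies: T→Y; M→Y; B→Z.
Only (T, Y) has each player best-responding; Nash payoffs (3, 0).
Row earns -2 sequentially versus 3 at the Nash outcome: worse off.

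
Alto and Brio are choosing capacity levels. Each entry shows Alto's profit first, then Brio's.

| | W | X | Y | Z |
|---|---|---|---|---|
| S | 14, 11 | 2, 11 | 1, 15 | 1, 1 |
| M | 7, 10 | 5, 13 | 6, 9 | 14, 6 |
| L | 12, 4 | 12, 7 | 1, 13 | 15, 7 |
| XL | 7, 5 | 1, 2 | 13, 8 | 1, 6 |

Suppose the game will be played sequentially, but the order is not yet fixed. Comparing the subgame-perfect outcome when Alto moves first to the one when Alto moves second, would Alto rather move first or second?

second

If Alto leads: Brio's best replies are S→Y, M→X, L→Y, XL→Y; Alto's induced payoffs 1, 5, 1, 13; outcome (XL, Y), payoffs (13, 8).
If Brio leads: Alto's best replies are W→S, X→L, Y→XL, Z→L; Brio's induced payoffs 11, 7, 8, 7; outcome (S, W), payoffs (14, 11).
Alto gets 13 moving first and 14 moving second, so Alto prefers to move second.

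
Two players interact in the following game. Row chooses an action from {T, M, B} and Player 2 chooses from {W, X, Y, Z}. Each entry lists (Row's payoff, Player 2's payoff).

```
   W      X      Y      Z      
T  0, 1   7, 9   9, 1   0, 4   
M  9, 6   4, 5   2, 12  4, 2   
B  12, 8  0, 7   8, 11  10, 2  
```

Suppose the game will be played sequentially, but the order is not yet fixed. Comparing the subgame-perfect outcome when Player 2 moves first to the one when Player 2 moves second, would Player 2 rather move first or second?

If Row leads: Player 2's best replies are T→X, M→Y, B→Y; Row's induced payoffs 7, 2, 8; outcome (B, Y), payoffs (8, 11).
If Player 2 leads: Row's best replies are W→B, X→T, Y→T, Z→B; Player 2's induced payoffs 8, 9, 1, 2; outcome (T, X), payoffs (7, 9).
Player 2 gets 9 moving first and 11 moving second, so Player 2 prefers to move second.

second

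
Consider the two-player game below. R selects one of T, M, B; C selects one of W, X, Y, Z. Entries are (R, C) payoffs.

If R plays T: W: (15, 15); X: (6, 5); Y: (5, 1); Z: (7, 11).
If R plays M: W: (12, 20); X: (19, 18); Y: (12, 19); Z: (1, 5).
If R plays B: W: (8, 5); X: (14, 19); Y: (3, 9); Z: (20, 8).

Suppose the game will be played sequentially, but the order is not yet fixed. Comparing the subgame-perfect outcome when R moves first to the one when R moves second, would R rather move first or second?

first

If R leads: C's best replies are T→W, M→W, B→X; R's induced payoffs 15, 12, 14; outcome (T, W), payoffs (15, 15).
If C leads: R's best replies are W→T, X→M, Y→M, Z→B; C's induced payoffs 15, 18, 19, 8; outcome (M, Y), payoffs (12, 19).
R gets 15 moving first and 12 moving second, so R prefers to move first.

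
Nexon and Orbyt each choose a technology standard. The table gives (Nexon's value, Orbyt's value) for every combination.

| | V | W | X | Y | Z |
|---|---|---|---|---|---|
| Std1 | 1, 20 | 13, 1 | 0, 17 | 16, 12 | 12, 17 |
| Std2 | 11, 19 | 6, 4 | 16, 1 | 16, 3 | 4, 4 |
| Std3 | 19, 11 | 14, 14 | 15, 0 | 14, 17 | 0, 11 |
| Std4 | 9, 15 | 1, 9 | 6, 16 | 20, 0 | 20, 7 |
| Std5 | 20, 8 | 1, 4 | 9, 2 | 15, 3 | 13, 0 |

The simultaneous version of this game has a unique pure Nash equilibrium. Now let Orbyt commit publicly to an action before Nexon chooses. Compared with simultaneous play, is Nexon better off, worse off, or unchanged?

worse off

Solve by backward induction (Orbyt leads).
- V → Nexon plays Std5 (best of 1, 11, 19, 9, 20); Orbyt gets 8.
- W → Nexon plays Std3 (best of 13, 6, 14, 1, 1); Orbyt gets 14.
- X → Nexon plays Std2 (best of 0, 16, 15, 6, 9); Orbyt gets 1.
- Y → Nexon plays Std4 (best of 16, 16, 14, 20, 15); Orbyt gets 0.
- Z → Nexon plays Std4 (best of 12, 4, 0, 20, 13); Orbyt gets 7.
Orbyt's induced payoffs are 8, 14, 1, 0, 7, so Orbyt commits to W. Subgame-perfect outcome: (Std3, W) with payoffs (14, 14).
For the simultaneous game, intersect best replies.
Nexon's best replies: V→Std5; W→Std3; X→Std2; Y→Std4; Z→Std4.
Orbyt's best replies: Std1→V; Std2→V; Std3→Y; Std4→X; Std5→V.
The unique mutual best reply is (Std5, V), giving (20, 8).
Nexon earns 14 sequentially versus 20 at the Nash outcome: worse off.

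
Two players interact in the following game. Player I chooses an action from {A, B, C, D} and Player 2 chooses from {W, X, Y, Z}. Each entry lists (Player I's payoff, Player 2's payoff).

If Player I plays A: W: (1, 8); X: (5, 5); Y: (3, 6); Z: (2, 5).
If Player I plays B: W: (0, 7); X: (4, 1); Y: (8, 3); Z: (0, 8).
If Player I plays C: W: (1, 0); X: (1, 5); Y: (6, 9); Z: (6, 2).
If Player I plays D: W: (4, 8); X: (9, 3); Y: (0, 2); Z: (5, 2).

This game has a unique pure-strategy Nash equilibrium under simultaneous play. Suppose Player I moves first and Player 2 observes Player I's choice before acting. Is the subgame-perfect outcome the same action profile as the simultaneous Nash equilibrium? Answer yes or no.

Solve by backward induction (Player I leads).
- A: BR = W, leader payoff 1.
- B: BR = Z, leader payoff 0.
- C: BR = Y, leader payoff 6.
- D: BR = W, leader payoff 4.
Among 1, 0, 6, 4, the best is 6 at C. Subgame-perfect outcome: (C, Y) with payoffs (6, 9).
Under simultaneous play:
Player I's best replies: W→D; X→D; Y→B; Z→C.
Player 2's best replies: A→W; B→Z; C→Y; D→W.
Only (D, W) has each player best-responding; Nash payoffs (4, 8).
Sequential outcome (C, Y) differs from the Nash profile (D, W).

no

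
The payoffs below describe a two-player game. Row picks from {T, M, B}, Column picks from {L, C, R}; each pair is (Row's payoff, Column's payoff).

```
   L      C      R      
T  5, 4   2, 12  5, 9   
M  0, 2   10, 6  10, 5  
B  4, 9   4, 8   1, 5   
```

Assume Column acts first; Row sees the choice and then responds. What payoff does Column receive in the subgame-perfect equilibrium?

Solve by backward induction (Column leads).
- L: Row compares 5, 0, 4 and picks T; Column would get 4.
- C: Row compares 2, 10, 4 and picks M; Column would get 6.
- R: Row compares 5, 10, 1 and picks M; Column would get 5.
Column's induced payoffs are 4, 6, 5, so Column commits to C. Subgame-perfect outcome: (M, C) with payoffs (10, 6).

6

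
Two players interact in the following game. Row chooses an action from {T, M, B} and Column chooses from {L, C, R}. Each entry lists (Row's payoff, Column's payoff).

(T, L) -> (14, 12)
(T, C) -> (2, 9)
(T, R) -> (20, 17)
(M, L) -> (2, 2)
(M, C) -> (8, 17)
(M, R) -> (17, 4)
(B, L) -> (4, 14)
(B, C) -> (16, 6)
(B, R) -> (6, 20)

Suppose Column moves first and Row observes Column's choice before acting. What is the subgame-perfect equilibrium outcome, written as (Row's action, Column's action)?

Work backward from Row's decision.
- L → Row plays T (best of 14, 2, 4); Column gets 12.
- C → Row plays B (best of 2, 8, 16); Column gets 6.
- R → Row plays T (best of 20, 17, 6); Column gets 17.
Column's induced payoffs are 12, 6, 17, so Column commits to R. Subgame-perfect outcome: (T, R) with payoffs (20, 17).

(T, R)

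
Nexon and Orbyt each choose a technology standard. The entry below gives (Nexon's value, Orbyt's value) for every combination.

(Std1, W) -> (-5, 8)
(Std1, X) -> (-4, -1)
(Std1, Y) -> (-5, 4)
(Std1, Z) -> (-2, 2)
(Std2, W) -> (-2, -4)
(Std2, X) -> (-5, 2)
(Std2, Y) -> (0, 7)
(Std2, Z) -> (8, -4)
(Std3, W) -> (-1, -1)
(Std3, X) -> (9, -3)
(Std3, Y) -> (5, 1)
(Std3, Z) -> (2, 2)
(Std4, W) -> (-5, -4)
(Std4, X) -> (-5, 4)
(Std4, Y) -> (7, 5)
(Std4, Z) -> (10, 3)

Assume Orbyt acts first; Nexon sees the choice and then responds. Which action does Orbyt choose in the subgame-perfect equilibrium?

Nexon best-responds to each possible Orbyt move:
- W: Nexon compares -5, -2, -1, -5 and picks Std3; Orbyt would get -1.
- X: Nexon compares -4, -5, 9, -5 and picks Std3; Orbyt would get -3.
- Y: Nexon compares -5, 0, 5, 7 and picks Std4; Orbyt would get 5.
- Z: Nexon compares -2, 8, 2, 10 and picks Std4; Orbyt would get 3.
Among -1, -3, 5, 3, the best is 5 at Y. Subgame-perfect outcome: (Std4, Y) with payoffs (7, 5).

Y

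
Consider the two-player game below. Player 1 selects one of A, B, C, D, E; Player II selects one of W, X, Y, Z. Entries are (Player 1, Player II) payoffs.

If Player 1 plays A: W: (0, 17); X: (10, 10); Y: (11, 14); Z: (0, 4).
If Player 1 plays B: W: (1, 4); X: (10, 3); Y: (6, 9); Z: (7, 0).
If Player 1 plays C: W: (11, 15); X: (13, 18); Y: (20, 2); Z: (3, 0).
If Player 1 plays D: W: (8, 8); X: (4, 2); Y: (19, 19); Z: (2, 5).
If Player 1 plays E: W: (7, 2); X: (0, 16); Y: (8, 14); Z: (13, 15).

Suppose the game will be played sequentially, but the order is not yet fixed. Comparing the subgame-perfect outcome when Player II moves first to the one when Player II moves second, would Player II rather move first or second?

If Player 1 leads: Player II's best replies are A→W, B→Y, C→X, D→Y, E→X; Player 1's induced payoffs 0, 6, 13, 19, 0; outcome (D, Y), payoffs (19, 19).
If Player II leads: Player 1's best replies are W→C, X→C, Y→C, Z→E; Player II's induced payoffs 15, 18, 2, 15; outcome (C, X), payoffs (13, 18).
Player II gets 18 moving first and 19 moving second, so Player II prefers to move second.

second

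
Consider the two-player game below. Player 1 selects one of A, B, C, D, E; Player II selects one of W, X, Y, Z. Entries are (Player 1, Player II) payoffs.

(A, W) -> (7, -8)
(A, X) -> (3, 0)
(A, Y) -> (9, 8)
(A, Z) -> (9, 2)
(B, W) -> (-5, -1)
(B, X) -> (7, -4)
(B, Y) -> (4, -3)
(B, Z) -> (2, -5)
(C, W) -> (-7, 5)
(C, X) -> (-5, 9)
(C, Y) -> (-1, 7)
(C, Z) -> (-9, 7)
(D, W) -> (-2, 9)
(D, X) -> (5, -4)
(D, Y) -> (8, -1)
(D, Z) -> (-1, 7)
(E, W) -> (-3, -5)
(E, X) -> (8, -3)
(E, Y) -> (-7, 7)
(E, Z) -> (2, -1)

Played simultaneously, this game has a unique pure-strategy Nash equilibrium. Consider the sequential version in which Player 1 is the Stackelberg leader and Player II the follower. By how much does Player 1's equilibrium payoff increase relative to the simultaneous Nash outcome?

0

Work backward from Player II's decision.
- A: BR = Y, leader payoff 9.
- B: BR = W, leader payoff -5.
- C: BR = X, leader payoff -5.
- D: BR = W, leader payoff -2.
- E: BR = Y, leader payoff -7.
Player 1's induced payoffs are 9, -5, -5, -2, -7, so Player 1 commits to A. Subgame-perfect outcome: (A, Y) with payoffs (9, 8).
Now find the simultaneous Nash equilibrium.
Player 1's best replies: W→A; X→E; Y→A; Z→A.
Player II's best replies: A→Y; B→W; C→X; D→W; E→Y.
Only (A, Y) has each player best-responding; Nash payoffs (9, 8).
Player 1's commitment gain: 9 − 9 = 0.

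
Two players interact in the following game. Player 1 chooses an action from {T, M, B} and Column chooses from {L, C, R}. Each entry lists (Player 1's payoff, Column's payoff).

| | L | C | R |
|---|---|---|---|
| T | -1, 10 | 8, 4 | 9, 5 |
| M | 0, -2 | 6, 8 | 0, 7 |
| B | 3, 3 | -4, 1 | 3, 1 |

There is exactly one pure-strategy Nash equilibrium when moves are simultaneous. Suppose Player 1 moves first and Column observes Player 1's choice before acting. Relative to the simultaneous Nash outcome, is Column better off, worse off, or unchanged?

better off

Solve by backward induction (Player 1 leads).
- T: BR = L, leader payoff -1.
- M: BR = C, leader payoff 6.
- B: BR = L, leader payoff 3.
Maximizing over -1, 6, 3, Player 1 chooses M. Subgame-perfect outcome: (M, C) with payoffs (6, 8).
Now find the simultaneous Nash equilibrium.
Player 1's best replies: L→B; C→T; R→T.
Column's best replies: T→L; M→C; B→L.
The unique mutual best reply is (B, L), giving (3, 3).
Column earns 8 sequentially versus 3 at the Nash outcome: better off.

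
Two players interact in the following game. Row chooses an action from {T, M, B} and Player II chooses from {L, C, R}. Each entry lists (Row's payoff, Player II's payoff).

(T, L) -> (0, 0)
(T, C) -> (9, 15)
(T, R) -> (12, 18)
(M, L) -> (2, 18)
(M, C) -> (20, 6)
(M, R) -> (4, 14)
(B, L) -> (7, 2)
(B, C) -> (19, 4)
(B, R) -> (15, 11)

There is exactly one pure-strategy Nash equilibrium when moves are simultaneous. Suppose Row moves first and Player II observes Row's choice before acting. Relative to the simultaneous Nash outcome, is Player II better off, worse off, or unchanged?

unchanged

Solve by backward induction (Row leads).
- T: BR = R, leader payoff 12.
- M: BR = L, leader payoff 2.
- B: BR = R, leader payoff 15.
Among 12, 2, 15, the best is 15 at B. Subgame-perfect outcome: (B, R) with payoffs (15, 11).
Now find the simultaneous Nash equilibrium.
Row's best replies: L→B; C→M; R→B.
Player II's best replies: T→R; M→L; B→R.
The unique mutual best reply is (B, R), giving (15, 11).
Player II earns 11 sequentially versus 11 at the Nash outcome: unchanged.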